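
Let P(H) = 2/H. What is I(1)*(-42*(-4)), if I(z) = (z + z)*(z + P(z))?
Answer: 1008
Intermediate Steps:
I(z) = 2*z*(z + 2/z) (I(z) = (z + z)*(z + 2/z) = (2*z)*(z + 2/z) = 2*z*(z + 2/z))
I(1)*(-42*(-4)) = (4 + 2*1**2)*(-42*(-4)) = (4 + 2*1)*168 = (4 + 2)*168 = 6*168 = 1008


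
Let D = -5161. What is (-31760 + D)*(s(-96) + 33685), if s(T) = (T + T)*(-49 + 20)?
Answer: -1449260013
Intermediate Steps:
s(T) = -58*T (s(T) = (2*T)*(-29) = -58*T)
(-31760 + D)*(s(-96) + 33685) = (-31760 - 5161)*(-58*(-96) + 33685) = -36921*(5568 + 33685) = -36921*39253 = -1449260013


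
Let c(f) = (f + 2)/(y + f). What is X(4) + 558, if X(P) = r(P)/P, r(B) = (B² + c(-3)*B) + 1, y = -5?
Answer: 4499/8 ≈ 562.38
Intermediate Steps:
c(f) = (2 + f)/(-5 + f) (c(f) = (f + 2)/(-5 + f) = (2 + f)/(-5 + f))
r(B) = 1 + B² + B/8 (r(B) = (B² + ((2 - 3)/(-5 - 3))*B) + 1 = (B² + (-1/(-8))*B) + 1 = (B² + (-⅛*(-1))*B) + 1 = (B² + B/8) + 1 = 1 + B² + B/8)
X(P) = (1 + P² + P/8)/P
X(4) + 558 = (⅛ + 4 + 1/4) + 558 = (⅛ + 4 + ¼) + 558 = 35/8 + 558 = 4499/8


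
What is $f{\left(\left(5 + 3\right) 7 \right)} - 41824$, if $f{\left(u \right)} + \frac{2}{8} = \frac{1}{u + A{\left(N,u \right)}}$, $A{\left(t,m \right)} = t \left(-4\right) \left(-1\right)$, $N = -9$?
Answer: $- \frac{209121}{5} \approx -41824.0$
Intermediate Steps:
$A{\left(t,m \right)} = 4 t$ ($A{\left(t,m \right)} = - 4 t \left(-1\right) = 4 t$)
$f{\left(u \right)} = - \frac{1}{4} + \frac{1}{-36 + u}$ ($f{\left(u \right)} = - \frac{1}{4} + \frac{1}{u + 4 \left(-9\right)} = - \frac{1}{4} + \frac{1}{u - 36} = - \frac{1}{4} + \frac{1}{-36 + u}$)
$f{\left(\left(5 + 3\right) 7 \right)} - 41824 = \frac{40 - \left(5 + 3\right) 7}{4 \left(-36 + \left(5 + 3\right) 7\right)} - 41824 = \frac{40 - 8 \cdot 7}{4 \left(-36 + 8 \cdot 7\right)} - 41824 = \frac{40 - 56}{4 \left(-36 + 56\right)} - 41824 = \frac{40 - 56}{4 \cdot 20} - 41824 = \frac{1}{4} \cdot \frac{1}{20} \left(-16\right) - 41824 = - \frac{1}{5} - 41824 = - \frac{209121}{5}$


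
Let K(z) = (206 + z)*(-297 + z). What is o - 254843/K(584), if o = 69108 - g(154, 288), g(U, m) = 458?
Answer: 15564759657/226730 ≈ 68649.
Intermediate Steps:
K(z) = (-297 + z)*(206 + z)
o = 68650 (o = 69108 - 1*458 = 69108 - 458 = 68650)
o - 254843/K(584) = 68650 - 254843/(-61182 + 584**2 - 91*584) = 68650 - 254843/(-61182 + 341056 - 53144) = 68650 - 254843/226730 = 15564759657/226730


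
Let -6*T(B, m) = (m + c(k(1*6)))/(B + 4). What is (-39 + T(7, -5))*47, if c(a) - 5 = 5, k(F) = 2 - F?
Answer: -121213/66 ≈ -1836.6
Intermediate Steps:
c(a) = 10 (c(a) = 5 + 5 = 10)
T(B, m) = -(10 + m)/(6*(4 + B)) (T(B, m) = -(m + 10)/(6*(B + 4)) = -(10 + m)/(6*(4 + B)))
(-39 + T(7, -5))*47 = (-39 + (-10 - 1*(-5))/(6*(4 + 7)))*47 = (-39 + (1/6)*(-10 + 5)/11)*47 = (-39 + (1/6)*(1/11)*(-5))*47 = (-39 - 5/66)*47 = -2579/66*47 = -121213/66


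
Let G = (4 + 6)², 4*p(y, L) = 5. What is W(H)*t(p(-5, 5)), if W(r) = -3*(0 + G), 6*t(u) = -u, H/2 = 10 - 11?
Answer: 125/2 ≈ 62.500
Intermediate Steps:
p(y, L) = 5/4 (p(y, L) = (¼)*5 = 5/4)
G = 100 (G = 10² = 100)
H = -2 (H = 2*(10 - 11) = 2*(-1) = -2)
t(u) = -u/6 (t(u) = (-u)/6 = -u/6)
W(r) = -300 (W(r) = -3*(0 + 100) = -3*100 = -300)
W(H)*t(p(-5, 5)) = -(-50)*5/4 = -300*(-5/24) = 125/2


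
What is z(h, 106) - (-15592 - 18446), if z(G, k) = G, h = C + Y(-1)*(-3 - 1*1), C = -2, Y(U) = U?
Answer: 34040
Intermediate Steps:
h = 2 (h = -2 - (-3 - 1*1) = -2 - (-3 - 1) = -2 - 1*(-4) = -2 + 4 = 2)
z(h, 106) - (-15592 - 18446) = 2 - (-15592 - 18446) = 2 - 1*(-34038) = 2 + 34038 = 34040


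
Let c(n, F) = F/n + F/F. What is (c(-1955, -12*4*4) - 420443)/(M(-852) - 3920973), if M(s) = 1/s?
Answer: 700313258136/6531007889135 ≈ 0.10723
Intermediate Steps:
c(n, F) = 1 + F/n (c(n, F) = F/n + 1 = 1 + F/n)
(c(-1955, -12*4*4) - 420443)/(M(-852) - 3920973) = ((-12*4*4 - 1955)/(-1955) - 420443)/(1/(-852) - 3920973) = (-(-48*4 - 1955)/1955 - 420443)/(-1/852 - 3920973) = (-(-192 - 1955)/1955 - 420443)/(-3340668997/852) = (-1/1955*(-2147) - 420443)*(-852/3340668997) = (2147/1955 - 420443)*(-852/3340668997) = -821963918/1955*(-852/3340668997) = 700313258136/6531007889135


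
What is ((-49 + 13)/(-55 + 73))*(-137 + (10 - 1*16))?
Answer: 286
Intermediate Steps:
((-49 + 13)/(-55 + 73))*(-137 + (10 - 1*16)) = (-36/18)*(-137 + (10 - 16)) = (-36*1/18)*(-137 - 6) = -2*(-143) = 286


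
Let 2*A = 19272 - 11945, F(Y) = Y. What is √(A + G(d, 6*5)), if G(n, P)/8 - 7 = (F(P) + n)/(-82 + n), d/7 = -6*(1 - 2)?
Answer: √370510/10 ≈ 60.870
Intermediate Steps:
d = 42 (d = 7*(-6*(1 - 2)) = 7*(-6*(-1)) = 7*6 = 42)
G(n, P) = 56 + 8*(P + n)/(-82 + n) (G(n, P) = 56 + 8*((P + n)/(-82 + n)) = 56 + 8*(P + n)/(-82 + n))
A = 7327/2 (A = (19272 - 11945)/2 = (½)*7327 = 7327/2 ≈ 3663.5)
√(A + G(d, 6*5)) = √(7327/2 + 8*(-574 + 6*5 + 8*42)/(-82 + 42)) = √(7327/2 + 8*(-574 + 30 + 336)/(-40)) = √(7327/2 + 8*(-1/40)*(-208)) = √(7327/2 + 208/5) = √(37051/10) = √370510/10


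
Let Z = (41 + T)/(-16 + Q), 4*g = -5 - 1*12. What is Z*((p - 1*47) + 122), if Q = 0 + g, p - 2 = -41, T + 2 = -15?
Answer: -128/3 ≈ -42.667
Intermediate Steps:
T = -17 (T = -2 - 15 = -17)
p = -39 (p = 2 - 41 = -39)
g = -17/4 (g = (-5 - 1*12)/4 = (-5 - 12)/4 = (1/4)*(-17) = -17/4 ≈ -4.2500)
Q = -17/4 (Q = 0 - 17/4 = -17/4 ≈ -4.2500)
Z = -32/27 (Z = (41 - 17)/(-16 - 17/4) = 24/(-81/4) = 24*(-4/81) = -32/27 ≈ -1.1852)
Z*((p - 1*47) + 122) = -32*((-39 - 1*47) + 122)/27 = -32*((-39 - 47) + 122)/27 = -32*(-86 + 122)/27 = -32/27*36 = -128/3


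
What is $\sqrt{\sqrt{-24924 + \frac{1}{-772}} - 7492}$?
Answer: $\frac{\sqrt{-1116278032 + 386 i \sqrt{3713576497}}}{386} \approx 0.91192 + 86.561 i$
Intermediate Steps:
$\sqrt{\sqrt{-24924 + \frac{1}{-772}} - 7492} = \sqrt{\sqrt{-24924 - \frac{1}{772}} - 7492} = \sqrt{\sqrt{- \frac{19241329}{772}} - 7492} = \sqrt{\frac{i \sqrt{3713576497}}{386} - 7492} = \sqrt{-7492 + \frac{i \sqrt{3713576497}}{386}}$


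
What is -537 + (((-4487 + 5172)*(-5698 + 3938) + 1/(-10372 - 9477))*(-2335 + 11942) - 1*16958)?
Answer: -229895419188662/19849 ≈ -1.1582e+10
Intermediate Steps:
-537 + (((-4487 + 5172)*(-5698 + 3938) + 1/(-10372 - 9477))*(-2335 + 11942) - 1*16958) = -537 + ((685*(-1760) + 1/(-19849))*9607 - 16958) = -537 + ((-1205600 - 1/19849)*9607 - 16958) = -537 + (-23929954401/19849*9607 - 16958) = -537 + (-229895071930407/19849 - 16958) = -537 - 229895408529749/19849 = -229895419188662/19849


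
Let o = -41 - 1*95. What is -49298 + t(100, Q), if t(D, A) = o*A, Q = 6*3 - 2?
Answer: -51474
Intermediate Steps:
Q = 16 (Q = 18 - 2 = 16)
o = -136 (o = -41 - 95 = -136)
t(D, A) = -136*A
-49298 + t(100, Q) = -49298 - 136*16 = -49298 - 2176 = -51474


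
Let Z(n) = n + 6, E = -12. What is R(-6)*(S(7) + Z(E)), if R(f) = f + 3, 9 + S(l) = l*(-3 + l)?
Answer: -39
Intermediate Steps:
S(l) = -9 + l*(-3 + l)
R(f) = 3 + f
Z(n) = 6 + n
R(-6)*(S(7) + Z(E)) = (3 - 6)*((-9 + 7² - 3*7) + (6 - 12)) = -3*((-9 + 49 - 21) - 6) = -3*(19 - 6) = -3*13 = -39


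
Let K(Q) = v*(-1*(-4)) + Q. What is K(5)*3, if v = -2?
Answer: -9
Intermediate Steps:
K(Q) = -8 + Q (K(Q) = -(-2)*(-4) + Q = -2*4 + Q = -8 + Q)
K(5)*3 = (-8 + 5)*3 = -3*3 = -9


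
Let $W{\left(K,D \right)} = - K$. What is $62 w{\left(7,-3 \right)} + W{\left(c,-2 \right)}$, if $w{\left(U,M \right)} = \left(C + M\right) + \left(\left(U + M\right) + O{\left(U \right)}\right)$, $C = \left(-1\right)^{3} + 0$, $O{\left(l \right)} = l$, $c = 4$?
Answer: $430$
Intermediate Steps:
$C = -1$ ($C = -1 + 0 = -1$)
$w{\left(U,M \right)} = -1 + 2 M + 2 U$ ($w{\left(U,M \right)} = \left(-1 + M\right) + \left(\left(U + M\right) + U\right) = \left(-1 + M\right) + \left(\left(M + U\right) + U\right) = \left(-1 + M\right) + \left(M + 2 U\right) = -1 + 2 M + 2 U$)
$62 w{\left(7,-3 \right)} + W{\left(c,-2 \right)} = 62 \left(-1 + 2 \left(-3\right) + 2 \cdot 7\right) - 4 = 62 \left(-1 - 6 + 14\right) - 4 = 62 \cdot 7 - 4 = 434 - 4 = 430$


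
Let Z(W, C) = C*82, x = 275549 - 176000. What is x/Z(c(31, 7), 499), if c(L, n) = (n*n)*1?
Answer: 99549/40918 ≈ 2.4329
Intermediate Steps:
x = 99549
c(L, n) = n² (c(L, n) = n²*1 = n²)
Z(W, C) = 82*C
x/Z(c(31, 7), 499) = 99549/((82*499)) = 99549/40918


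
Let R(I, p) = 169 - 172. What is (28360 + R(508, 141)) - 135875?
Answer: -107518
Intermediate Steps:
R(I, p) = -3
(28360 + R(508, 141)) - 135875 = (28360 - 3) - 135875 = 28357 - 135875 = -107518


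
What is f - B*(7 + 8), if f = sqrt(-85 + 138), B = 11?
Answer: -165 + sqrt(53) ≈ -157.72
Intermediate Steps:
f = sqrt(53) ≈ 7.2801
f - B*(7 + 8) = sqrt(53) - 11*(7 + 8) = sqrt(53) - 11*15 = sqrt(53) - 1*165 = sqrt(53) - 165 = -165 + sqrt(53)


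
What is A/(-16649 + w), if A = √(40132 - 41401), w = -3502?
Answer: -I*√141/6717 ≈ -0.0017678*I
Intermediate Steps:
A = 3*I*√141 (A = √(-1269) = 3*I*√141 ≈ 35.623*I)
A/(-16649 + w) = (3*I*√141)/(-16649 - 3502) = (3*I*√141)/(-20151) = (3*I*√141)*(-1/20151) = -I*√141/6717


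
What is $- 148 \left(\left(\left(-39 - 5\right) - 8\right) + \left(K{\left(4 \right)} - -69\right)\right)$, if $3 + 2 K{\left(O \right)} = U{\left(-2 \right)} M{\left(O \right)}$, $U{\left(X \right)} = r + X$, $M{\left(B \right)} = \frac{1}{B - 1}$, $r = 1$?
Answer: $- \frac{6808}{3} \approx -2269.3$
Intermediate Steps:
$M{\left(B \right)} = \frac{1}{-1 + B}$
$U{\left(X \right)} = 1 + X$
$K{\left(O \right)} = - \frac{3}{2} - \frac{1}{2 \left(-1 + O\right)}$ ($K{\left(O \right)} = - \frac{3}{2} + \frac{\left(1 - 2\right) \frac{1}{-1 + O}}{2} = - \frac{3}{2} + \frac{\left(-1\right) \frac{1}{-1 + O}}{2} = - \frac{3}{2} - \frac{1}{2 \left(-1 + O\right)}$)
$- 148 \left(\left(\left(-39 - 5\right) - 8\right) + \left(K{\left(4 \right)} - -69\right)\right) = - 148 \left(\left(\left(-39 - 5\right) - 8\right) + \left(\frac{2 - 12}{2 \left(-1 + 4\right)} - -69\right)\right) = - 148 \left(\left(-44 - 8\right) + \left(\frac{2 - 12}{2 \cdot 3} + 69\right)\right) = - 148 \left(-52 + \left(\frac{1}{2} \cdot \frac{1}{3} \left(-10\right) + 69\right)\right) = - 148 \left(-52 + \left(- \frac{5}{3} + 69\right)\right) = - 148 \left(-52 + \frac{202}{3}\right) = \left(-148\right) \frac{46}{3} = - \frac{6808}{3}$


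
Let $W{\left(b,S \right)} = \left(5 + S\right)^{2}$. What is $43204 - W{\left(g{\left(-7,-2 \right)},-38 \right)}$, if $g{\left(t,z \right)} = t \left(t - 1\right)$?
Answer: $42115$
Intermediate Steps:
$g{\left(t,z \right)} = t \left(-1 + t\right)$
$43204 - W{\left(g{\left(-7,-2 \right)},-38 \right)} = 43204 - \left(5 - 38\right)^{2} = 43204 - \left(-33\right)^{2} = 43204 - 1089 = 42115$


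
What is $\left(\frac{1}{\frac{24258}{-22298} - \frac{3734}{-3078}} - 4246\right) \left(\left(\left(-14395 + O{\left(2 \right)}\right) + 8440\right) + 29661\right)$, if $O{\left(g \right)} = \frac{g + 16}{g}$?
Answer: $- \frac{215949218790915}{2148652} \approx -1.005 \cdot 10^{8}$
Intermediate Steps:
$O{\left(g \right)} = \frac{16 + g}{g}$
$\left(\frac{1}{\frac{24258}{-22298} - \frac{3734}{-3078}} - 4246\right) \left(\left(\left(-14395 + O{\left(2 \right)}\right) + 8440\right) + 29661\right) = \left(\frac{1}{\frac{24258}{-22298} - \frac{3734}{-3078}} - 4246\right) \left(\left(\left(-14395 + \frac{16 + 2}{2}\right) + 8440\right) + 29661\right) = \left(\frac{1}{24258 \left(- \frac{1}{22298}\right) - - \frac{1867}{1539}} - 4246\right) \left(\left(\left(-14395 + \frac{1}{2} \cdot 18\right) + 8440\right) + 29661\right) = \left(\frac{1}{- \frac{12129}{11149} + \frac{1867}{1539}} - 4246\right) \left(\left(\left(-14395 + 9\right) + 8440\right) + 29661\right) = \left(\frac{1}{\frac{2148652}{17158311}} - 4246\right) \left(\left(-14386 + 8440\right) + 29661\right) = \left(\frac{17158311}{2148652} - 4246\right) \left(-5946 + 29661\right) = \left(- \frac{9106018081}{2148652}\right) 23715 = - \frac{215949218790915}{2148652}$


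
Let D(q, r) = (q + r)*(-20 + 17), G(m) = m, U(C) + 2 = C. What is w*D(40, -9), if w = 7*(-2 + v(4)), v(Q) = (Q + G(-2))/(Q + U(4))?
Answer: 1085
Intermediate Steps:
U(C) = -2 + C
v(Q) = (-2 + Q)/(2 + Q) (v(Q) = (Q - 2)/(Q + (-2 + 4)) = (-2 + Q)/(Q + 2) = (-2 + Q)/(2 + Q))
D(q, r) = -3*q - 3*r (D(q, r) = (q + r)*(-3) = -3*q - 3*r)
w = -35/3 (w = 7*(-2 + (-2 + 4)/(2 + 4)) = 7*(-2 + 2/6) = 7*(-2 + (1/6)*2) = 7*(-2 + 1/3) = 7*(-5/3) = -35/3 ≈ -11.667)
w*D(40, -9) = -35*(-3*40 - 3*(-9))/3 = -35*(-120 + 27)/3 = -35/3*(-93) = 1085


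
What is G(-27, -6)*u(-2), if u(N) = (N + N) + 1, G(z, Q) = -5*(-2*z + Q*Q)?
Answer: 1350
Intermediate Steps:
G(z, Q) = -5*Q² + 10*z (G(z, Q) = -5*(-2*z + Q²) = -5*(Q² - 2*z) = -5*Q² + 10*z)
u(N) = 1 + 2*N (u(N) = 2*N + 1 = 1 + 2*N)
G(-27, -6)*u(-2) = (-5*(-6)² + 10*(-27))*(1 + 2*(-2)) = (-5*36 - 270)*(1 - 4) = (-180 - 270)*(-3) = -450*(-3) = 1350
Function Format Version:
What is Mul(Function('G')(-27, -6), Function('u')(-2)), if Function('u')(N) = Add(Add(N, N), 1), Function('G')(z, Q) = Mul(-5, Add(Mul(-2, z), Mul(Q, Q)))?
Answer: 1350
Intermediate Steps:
Function('G')(z, Q) = Add(Mul(-5, Pow(Q, 2)), Mul(10, z)) (Function('G')(z, Q) = Mul(-5, Add(Mul(-2, z), Pow(Q, 2))) = Mul(-5, Add(Pow(Q, 2), Mul(-2, z))) = Add(Mul(-5, Pow(Q, 2)), Mul(10, z)))
Function('u')(N) = Add(1, Mul(2, N)) (Function('u')(N) = Add(Mul(2, N), 1) = Add(1, Mul(2, N)))
Mul(Function('G')(-27, -6), Function('u')(-2)) = Mul(Add(Mul(-5, Pow(-6, 2)), Mul(10, -27)), Add(1, Mul(2, -2))) = Mul(Add(Mul(-5, 36), -270), Add(1, -4)) = Mul(Add(-180, -270), -3) = Mul(-450, -3) = 1350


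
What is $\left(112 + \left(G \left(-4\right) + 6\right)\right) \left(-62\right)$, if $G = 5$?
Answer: $-6076$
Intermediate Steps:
$\left(112 + \left(G \left(-4\right) + 6\right)\right) \left(-62\right) = \left(112 + \left(5 \left(-4\right) + 6\right)\right) \left(-62\right) = \left(112 + \left(-20 + 6\right)\right) \left(-62\right) = \left(112 - 14\right) \left(-62\right) = 98 \left(-62\right) = -6076$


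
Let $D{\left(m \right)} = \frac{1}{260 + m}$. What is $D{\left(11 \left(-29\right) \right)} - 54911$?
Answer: $- \frac{3239750}{59} \approx -54911.0$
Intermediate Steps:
$D{\left(11 \left(-29\right) \right)} - 54911 = \frac{1}{260 + 11 \left(-29\right)} - 54911 = \frac{1}{260 - 319} - 54911 = \frac{1}{-59} - 54911 = - \frac{1}{59} - 54911 = - \frac{3239750}{59}$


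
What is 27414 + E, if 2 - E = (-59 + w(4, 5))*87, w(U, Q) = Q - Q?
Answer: 32549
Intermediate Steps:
w(U, Q) = 0
E = 5135 (E = 2 - (-59 + 0)*87 = 2 - (-59)*87 = 2 - 1*(-5133) = 2 + 5133 = 5135)
27414 + E = 27414 + 5135 = 32549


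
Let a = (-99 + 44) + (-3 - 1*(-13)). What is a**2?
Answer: 2025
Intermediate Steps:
a = -45 (a = -55 + (-3 + 13) = -55 + 10 = -45)
a**2 = (-45)**2 = 2025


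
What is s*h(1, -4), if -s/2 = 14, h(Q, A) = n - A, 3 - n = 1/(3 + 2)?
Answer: -952/5 ≈ -190.40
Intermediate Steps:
n = 14/5 (n = 3 - 1/(3 + 2) = 3 - 1/5 = 3 - 1*⅕ = 3 - ⅕ = 14/5 ≈ 2.8000)
h(Q, A) = 14/5 - A
s = -28 (s = -2*14 = -28)
s*h(1, -4) = -28*(14/5 - 1*(-4)) = -28*(14/5 + 4) = -28*34/5 = -952/5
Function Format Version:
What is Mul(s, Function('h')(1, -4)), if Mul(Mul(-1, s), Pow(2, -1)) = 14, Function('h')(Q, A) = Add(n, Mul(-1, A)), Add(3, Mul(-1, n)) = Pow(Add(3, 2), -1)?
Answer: Rational(-952, 5) ≈ -190.40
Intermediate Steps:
n = Rational(14, 5) (n = Add(3, Mul(-1, Pow(Add(3, 2), -1))) = Add(3, Mul(-1, Pow(5, -1))) = Add(3, Mul(-1, Rational(1, 5))) = Add(3, Rational(-1, 5)) = Rational(14, 5) ≈ 2.8000)
Function('h')(Q, A) = Add(Rational(14, 5), Mul(-1, A))
s = -28 (s = Mul(-2, 14) = -28)
Mul(s, Function('h')(1, -4)) = Mul(-28, Add(Rational(14, 5), Mul(-1, -4))) = Mul(-28, Add(Rational(14, 5), 4)) = Mul(-28, Rational(34, 5)) = Rational(-952, 5)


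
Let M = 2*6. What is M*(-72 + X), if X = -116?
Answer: -2256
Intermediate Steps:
M = 12
M*(-72 + X) = 12*(-72 - 116) = 12*(-188) = -2256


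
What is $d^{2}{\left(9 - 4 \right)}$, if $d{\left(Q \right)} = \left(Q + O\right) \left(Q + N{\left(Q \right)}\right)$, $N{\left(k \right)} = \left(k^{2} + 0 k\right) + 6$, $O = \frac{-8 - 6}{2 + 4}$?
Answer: $9216$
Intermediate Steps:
$O = - \frac{7}{3}$ ($O = - \frac{14}{6} = \left(-14\right) \frac{1}{6} = - \frac{7}{3} \approx -2.3333$)
$N{\left(k \right)} = 6 + k^{2}$ ($N{\left(k \right)} = \left(k^{2} + 0\right) + 6 = k^{2} + 6 = 6 + k^{2}$)
$d{\left(Q \right)} = \left(- \frac{7}{3} + Q\right) \left(6 + Q + Q^{2}\right)$ ($d{\left(Q \right)} = \left(Q - \frac{7}{3}\right) \left(Q + \left(6 + Q^{2}\right)\right) = \left(- \frac{7}{3} + Q\right) \left(6 + Q + Q^{2}\right)$)
$d^{2}{\left(9 - 4 \right)} = \left(-14 + \left(9 - 4\right)^{3} - \frac{4 \left(9 - 4\right)^{2}}{3} + \frac{11 \left(9 - 4\right)}{3}\right)^{2} = \left(-14 + 5^{3} - \frac{4 \cdot 5^{2}}{3} + \frac{11}{3} \cdot 5\right)^{2} = \left(-14 + 125 - \frac{100}{3} + \frac{55}{3}\right)^{2} = 96^{2} = 9216$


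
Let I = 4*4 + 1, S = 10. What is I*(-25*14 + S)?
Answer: -5780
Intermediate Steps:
I = 17 (I = 16 + 1 = 17)
I*(-25*14 + S) = 17*(-25*14 + 10) = 17*(-350 + 10) = 17*(-340) = -5780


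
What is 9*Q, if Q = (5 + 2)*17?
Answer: 1071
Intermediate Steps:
Q = 119 (Q = 7*17 = 119)
9*Q = 9*119 = 1071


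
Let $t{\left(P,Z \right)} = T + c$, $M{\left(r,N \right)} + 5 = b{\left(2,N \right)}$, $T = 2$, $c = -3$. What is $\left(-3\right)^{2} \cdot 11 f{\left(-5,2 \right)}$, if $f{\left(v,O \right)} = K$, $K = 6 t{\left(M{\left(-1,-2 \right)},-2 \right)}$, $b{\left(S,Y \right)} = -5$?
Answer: $-594$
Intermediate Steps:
$M{\left(r,N \right)} = -10$ ($M{\left(r,N \right)} = -5 - 5 = -10$)
$t{\left(P,Z \right)} = -1$ ($t{\left(P,Z \right)} = 2 - 3 = -1$)
$K = -6$ ($K = 6 \left(-1\right) = -6$)
$f{\left(v,O \right)} = -6$
$\left(-3\right)^{2} \cdot 11 f{\left(-5,2 \right)} = \left(-3\right)^{2} \cdot 11 \left(-6\right) = 9 \cdot 11 \left(-6\right) = 99 \left(-6\right) = -594$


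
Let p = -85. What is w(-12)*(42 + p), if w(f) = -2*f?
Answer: -1032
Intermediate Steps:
w(-12)*(42 + p) = (-2*(-12))*(42 - 85) = 24*(-43) = -1032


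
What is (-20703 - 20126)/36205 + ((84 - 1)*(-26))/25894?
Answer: -567678258/468746135 ≈ -1.2111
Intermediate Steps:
(-20703 - 20126)/36205 + ((84 - 1)*(-26))/25894 = -40829*1/36205 + (83*(-26))*(1/25894) = -40829/36205 - 2158*1/25894 = -40829/36205 - 1079/12947 = -567678258/468746135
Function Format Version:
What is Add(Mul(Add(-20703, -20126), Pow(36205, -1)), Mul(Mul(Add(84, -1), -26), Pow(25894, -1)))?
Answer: Rational(-567678258, 468746135) ≈ -1.2111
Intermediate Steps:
Add(Mul(Add(-20703, -20126), Pow(36205, -1)), Mul(Mul(Add(84, -1), -26), Pow(25894, -1))) = Add(Mul(-40829, Rational(1, 36205)), Mul(Mul(83, -26), Rational(1, 25894))) = Add(Rational(-40829, 36205), Mul(-2158, Rational(1, 25894))) = Add(Rational(-40829, 36205), Rational(-1079, 12947)) = Rational(-567678258, 468746135)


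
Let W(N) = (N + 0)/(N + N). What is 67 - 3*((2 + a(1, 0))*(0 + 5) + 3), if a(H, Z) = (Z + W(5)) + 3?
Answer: -49/2 ≈ -24.500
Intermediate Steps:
W(N) = ½ (W(N) = N/((2*N)) = N*(1/(2*N)) = ½)
a(H, Z) = 7/2 + Z (a(H, Z) = (Z + ½) + 3 = (½ + Z) + 3 = 7/2 + Z)
67 - 3*((2 + a(1, 0))*(0 + 5) + 3) = 67 - 3*((2 + (7/2 + 0))*(0 + 5) + 3) = 67 - 3*((2 + 7/2)*5 + 3) = 67 - 3*((11/2)*5 + 3) = 67 - 3*(55/2 + 3) = 67 - 3*61/2 = 67 - 1*183/2 = 67 - 183/2 = -49/2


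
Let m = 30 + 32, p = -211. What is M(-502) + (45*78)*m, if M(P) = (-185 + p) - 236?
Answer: 216988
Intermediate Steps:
m = 62
M(P) = -632 (M(P) = (-185 - 211) - 236 = -396 - 236 = -632)
M(-502) + (45*78)*m = -632 + (45*78)*62 = -632 + 3510*62 = -632 + 217620 = 216988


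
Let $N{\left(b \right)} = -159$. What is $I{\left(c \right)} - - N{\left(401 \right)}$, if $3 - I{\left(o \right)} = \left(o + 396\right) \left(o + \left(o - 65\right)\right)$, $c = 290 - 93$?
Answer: $-195253$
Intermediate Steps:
$c = 197$ ($c = 290 - 93 = 197$)
$I{\left(o \right)} = 3 - \left(-65 + 2 o\right) \left(396 + o\right)$ ($I{\left(o \right)} = 3 - \left(o + 396\right) \left(o + \left(o - 65\right)\right) = 3 - \left(396 + o\right) \left(o + \left(o - 65\right)\right) = 3 - \left(396 + o\right) \left(o + \left(-65 + o\right)\right) = 3 - \left(396 + o\right) \left(-65 + 2 o\right) = 3 - \left(-65 + 2 o\right) \left(396 + o\right)$)
$I{\left(c \right)} - - N{\left(401 \right)} = \left(25743 - 143219 - 2 \cdot 197^{2}\right) - \left(-1\right) \left(-159\right) = \left(25743 - 143219 - 77618\right) - 159 = -195094 - 159 = -195253$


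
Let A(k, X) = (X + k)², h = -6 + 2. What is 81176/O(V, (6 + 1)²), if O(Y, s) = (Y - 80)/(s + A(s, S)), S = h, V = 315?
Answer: 168359024/235 ≈ 7.1642e+5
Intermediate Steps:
h = -4
S = -4
O(Y, s) = (-80 + Y)/(s + (-4 + s)²) (O(Y, s) = (Y - 80)/(s + (-4 + s)²) = (-80 + Y)/(s + (-4 + s)²))
81176/O(V, (6 + 1)²) = 81176/(((-80 + 315)/((6 + 1)² + (-4 + (6 + 1)²)²))) = 81176/((235/(7² + (-4 + 7²)²))) = 81176/((235/(49 + (-4 + 49)²))) = 81176/((235/(49 + 45²))) = 81176/((235/(49 + 2025))) = 81176/((235/2074)) = 81176/(((1/2074)*235)) = 81176/(235/2074) = 81176*(2074/235) = 168359024/235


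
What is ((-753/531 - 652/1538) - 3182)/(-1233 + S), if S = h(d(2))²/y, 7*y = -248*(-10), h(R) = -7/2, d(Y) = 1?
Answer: 4298953887040/1664800416921 ≈ 2.5823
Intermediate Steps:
h(R) = -7/2 (h(R) = -7*½ = -7/2)
y = 2480/7 (y = (-248*(-10))/7 = (⅐)*2480 = 2480/7 ≈ 354.29)
S = 343/9920 (S = (-7/2)²/(2480/7) = (49/4)*(7/2480) = 343/9920 ≈ 0.034577)
((-753/531 - 652/1538) - 3182)/(-1233 + S) = ((-753/531 - 652/1538) - 3182)/(-1233 + 343/9920) = ((-753*1/531 - 652*1/1538) - 3182)/(-12231017/9920) = ((-251/177 - 326/769) - 3182)*(-9920/12231017) = (-250721/136113 - 3182)*(-9920/12231017) = -433362287/136113*(-9920/12231017) = 4298953887040/1664800416921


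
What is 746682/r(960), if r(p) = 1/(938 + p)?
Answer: 1417202436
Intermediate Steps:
746682/r(960) = 746682/(1/(938 + 960)) = 746682/(1/1898) = 746682*1898 = 1417202436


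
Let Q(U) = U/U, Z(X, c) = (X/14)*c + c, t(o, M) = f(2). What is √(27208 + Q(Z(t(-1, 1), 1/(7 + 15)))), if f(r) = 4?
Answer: 13*√161 ≈ 164.95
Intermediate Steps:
t(o, M) = 4
Z(X, c) = c + X*c/14 (Z(X, c) = (X/14)*c + c = X*c/14 + c = c + X*c/14)
Q(U) = 1
√(27208 + Q(Z(t(-1, 1), 1/(7 + 15)))) = √(27208 + 1) = √27209 = 13*√161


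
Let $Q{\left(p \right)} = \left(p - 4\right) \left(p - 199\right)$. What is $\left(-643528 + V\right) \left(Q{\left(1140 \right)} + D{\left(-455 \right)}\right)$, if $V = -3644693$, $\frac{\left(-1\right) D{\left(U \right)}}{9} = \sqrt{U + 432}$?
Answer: $-4584005331696 + 38593989 i \sqrt{23} \approx -4.584 \cdot 10^{12} + 1.8509 \cdot 10^{8} i$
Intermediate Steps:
$D{\left(U \right)} = - 9 \sqrt{432 + U}$ ($D{\left(U \right)} = - 9 \sqrt{U + 432} = - 9 \sqrt{432 + U}$)
$Q{\left(p \right)} = \left(-199 + p\right) \left(-4 + p\right)$ ($Q{\left(p \right)} = \left(-4 + p\right) \left(-199 + p\right) = \left(-199 + p\right) \left(-4 + p\right)$)
$\left(-643528 + V\right) \left(Q{\left(1140 \right)} + D{\left(-455 \right)}\right) = \left(-643528 - 3644693\right) \left(\left(796 + 1140^{2} - 231420\right) - 9 \sqrt{432 - 455}\right) = - 4288221 \left(\left(796 + 1299600 - 231420\right) - 9 \sqrt{-23}\right) = - 4288221 \left(1068976 - 9 i \sqrt{23}\right) = -4584005331696 + 38593989 i \sqrt{23}$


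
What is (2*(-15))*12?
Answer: -360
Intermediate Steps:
(2*(-15))*12 = -30*12 = -360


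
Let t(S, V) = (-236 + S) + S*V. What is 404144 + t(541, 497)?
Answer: 673326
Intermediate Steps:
t(S, V) = -236 + S + S*V
404144 + t(541, 497) = 404144 + (-236 + 541 + 541*497) = 404144 + (-236 + 541 + 268877) = 404144 + 269182 = 673326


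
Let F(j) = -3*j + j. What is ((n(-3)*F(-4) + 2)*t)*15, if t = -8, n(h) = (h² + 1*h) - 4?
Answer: -2160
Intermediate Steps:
n(h) = -4 + h + h² (n(h) = (h² + h) - 4 = (h + h²) - 4 = -4 + h + h²)
F(j) = -2*j
((n(-3)*F(-4) + 2)*t)*15 = (((-4 - 3 + (-3)²)*(-2*(-4)) + 2)*(-8))*15 = (((-4 - 3 + 9)*8 + 2)*(-8))*15 = ((2*8 + 2)*(-8))*15 = ((16 + 2)*(-8))*15 = (18*(-8))*15 = -144*15 = -2160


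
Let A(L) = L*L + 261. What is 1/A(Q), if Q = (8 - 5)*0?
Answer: 1/261 ≈ 0.0038314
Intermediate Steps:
Q = 0 (Q = 3*0 = 0)
A(L) = 261 + L² (A(L) = L² + 261 = 261 + L²)
1/A(Q) = 1/(261 + 0²) = 1/(261 + 0) = 1/261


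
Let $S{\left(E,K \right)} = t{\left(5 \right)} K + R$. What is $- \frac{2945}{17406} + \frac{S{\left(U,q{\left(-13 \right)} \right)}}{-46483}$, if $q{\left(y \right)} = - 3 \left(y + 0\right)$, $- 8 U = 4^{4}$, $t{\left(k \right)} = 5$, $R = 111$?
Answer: $- \frac{142218671}{809083098} \approx -0.17578$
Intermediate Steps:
$U = -32$ ($U = - \frac{4^{4}}{8} = \left(- \frac{1}{8}\right) 256 = -32$)
$q{\left(y \right)} = - 3 y$
$S{\left(E,K \right)} = 111 + 5 K$ ($S{\left(E,K \right)} = 5 K + 111 = 111 + 5 K$)
$- \frac{2945}{17406} + \frac{S{\left(U,q{\left(-13 \right)} \right)}}{-46483} = - \frac{2945}{17406} + \frac{111 + 5 \left(\left(-3\right) \left(-13\right)\right)}{-46483} = \left(-2945\right) \frac{1}{17406} + \left(111 + 5 \cdot 39\right) \left(- \frac{1}{46483}\right) = - \frac{2945}{17406} + \left(111 + 195\right) \left(- \frac{1}{46483}\right) = - \frac{2945}{17406} + 306 \left(- \frac{1}{46483}\right) = - \frac{2945}{17406} - \frac{306}{46483} = - \frac{142218671}{809083098}$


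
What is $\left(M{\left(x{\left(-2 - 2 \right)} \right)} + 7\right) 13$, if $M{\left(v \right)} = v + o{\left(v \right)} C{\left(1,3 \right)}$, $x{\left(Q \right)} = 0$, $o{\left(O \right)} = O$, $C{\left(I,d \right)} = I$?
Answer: $91$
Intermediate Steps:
$M{\left(v \right)} = 2 v$ ($M{\left(v \right)} = v + v 1 = v + v = 2 v$)
$\left(M{\left(x{\left(-2 - 2 \right)} \right)} + 7\right) 13 = \left(2 \cdot 0 + 7\right) 13 = \left(0 + 7\right) 13 = 7 \cdot 13 = 91$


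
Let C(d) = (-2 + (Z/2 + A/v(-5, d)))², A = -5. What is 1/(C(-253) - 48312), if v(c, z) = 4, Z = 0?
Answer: -16/772823 ≈ -2.0703e-5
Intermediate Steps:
C(d) = 169/16 (C(d) = (-2 + (0/2 - 5/4))² = (-2 + (0*(½) - 5*¼))² = (-2 + (0 - 5/4))² = (-2 - 5/4)² = (-13/4)² = 169/16)
1/(C(-253) - 48312) = 1/(169/16 - 48312) = 1/(-772823/16) = -16/772823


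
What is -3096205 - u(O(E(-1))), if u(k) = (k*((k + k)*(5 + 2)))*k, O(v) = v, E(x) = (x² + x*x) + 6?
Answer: -3103373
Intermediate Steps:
E(x) = 6 + 2*x² (E(x) = (x² + x²) + 6 = 2*x² + 6 = 6 + 2*x²)
u(k) = 14*k³ (u(k) = (k*((2*k)*7))*k = (k*(14*k))*k = (14*k²)*k = 14*k³)
-3096205 - u(O(E(-1))) = -3096205 - 14*(6 + 2*(-1)²)³ = -3096205 - 14*(6 + 2*1)³ = -3096205 - 14*(6 + 2)³ = -3096205 - 14*8³ = -3096205 - 14*512 = -3096205 - 1*7168 = -3096205 - 7168 = -3103373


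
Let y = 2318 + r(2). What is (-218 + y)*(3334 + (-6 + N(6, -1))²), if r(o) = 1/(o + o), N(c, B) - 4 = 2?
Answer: 14004467/2 ≈ 7.0022e+6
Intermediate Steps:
N(c, B) = 6 (N(c, B) = 4 + 2 = 6)
r(o) = 1/(2*o)
y = 9273/4 (y = 2318 + (½)/2 = 2318 + (½)*(½) = 2318 + ¼ = 9273/4 ≈ 2318.3)
(-218 + y)*(3334 + (-6 + N(6, -1))²) = (-218 + 9273/4)*(3334 + (-6 + 6)²) = 8401*(3334 + 0²)/4 = 8401*(3334 + 0)/4 = (8401/4)*3334 = 14004467/2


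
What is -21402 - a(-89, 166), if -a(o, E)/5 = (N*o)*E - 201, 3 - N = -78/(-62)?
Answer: -4683597/31 ≈ -1.5108e+5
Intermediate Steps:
N = 54/31 (N = 3 - (-78)/(-62) = 3 - (-78)*(-1)/62 = 3 - 1*39/31 = 3 - 39/31 = 54/31 ≈ 1.7419)
a(o, E) = 1005 - 270*E*o/31 (a(o, E) = -5*((54*o/31)*E - 201) = -5*(54*E*o/31 - 201) = -5*(-201 + 54*E*o/31) = 1005 - 270*E*o/31)
-21402 - a(-89, 166) = -21402 - (1005 - 270/31*166*(-89)) = -21402 - (1005 + 3988980/31) = -21402 - 1*4020135/31 = -21402 - 4020135/31 = -4683597/31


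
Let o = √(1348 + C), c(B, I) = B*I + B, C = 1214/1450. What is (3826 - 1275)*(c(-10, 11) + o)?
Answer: -306120 + 2551*√28359303/145 ≈ -2.1243e+5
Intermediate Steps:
C = 607/725 (C = 1214*(1/1450) = 607/725 ≈ 0.83724)
c(B, I) = B + B*I
o = √28359303/145 (o = √(1348 + 607/725) = √(977907/725) = √28359303/145 ≈ 36.727)
(3826 - 1275)*(c(-10, 11) + o) = (3826 - 1275)*(-10*(1 + 11) + √28359303/145) = 2551*(-10*12 + √28359303/145) = 2551*(-120 + √28359303/145) = -306120 + 2551*√28359303/145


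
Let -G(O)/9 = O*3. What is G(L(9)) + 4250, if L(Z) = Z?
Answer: 4007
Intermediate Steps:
G(O) = -27*O (G(O) = -9*O*3 = -27*O)
G(L(9)) + 4250 = -27*9 + 4250 = -243 + 4250 = 4007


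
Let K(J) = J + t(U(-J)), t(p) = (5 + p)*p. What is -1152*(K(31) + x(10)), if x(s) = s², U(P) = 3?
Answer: -178560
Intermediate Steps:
t(p) = p*(5 + p)
K(J) = 24 + J (K(J) = J + 3*(5 + 3) = J + 3*8 = J + 24 = 24 + J)
-1152*(K(31) + x(10)) = -1152*((24 + 31) + 10²) = -1152*(55 + 100) = -1152*155 = -178560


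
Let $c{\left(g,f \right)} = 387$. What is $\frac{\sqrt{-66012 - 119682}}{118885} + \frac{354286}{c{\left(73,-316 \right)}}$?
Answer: $\frac{354286}{387} + \frac{i \sqrt{185694}}{118885} \approx 915.47 + 0.0036247 i$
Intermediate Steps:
$\frac{\sqrt{-66012 - 119682}}{118885} + \frac{354286}{c{\left(73,-316 \right)}} = \frac{\sqrt{-66012 - 119682}}{118885} + \frac{354286}{387} = \sqrt{-185694} \cdot \frac{1}{118885} + 354286 \cdot \frac{1}{387} = i \sqrt{185694} \cdot \frac{1}{118885} + \frac{354286}{387} = \frac{i \sqrt{185694}}{118885} + \frac{354286}{387} = \frac{354286}{387} + \frac{i \sqrt{185694}}{118885}$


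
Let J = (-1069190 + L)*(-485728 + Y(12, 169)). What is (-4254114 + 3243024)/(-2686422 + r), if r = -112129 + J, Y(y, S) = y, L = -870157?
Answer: -1011090/941969068901 ≈ -1.0734e-6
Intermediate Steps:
J = 941971867452 (J = (-1069190 - 870157)*(-485728 + 12) = -1939347*(-485716) = 941971867452)
r = 941971755323 (r = -112129 + 941971867452 = 941971755323)
(-4254114 + 3243024)/(-2686422 + r) = (-4254114 + 3243024)/(-2686422 + 941971755323) = -1011090/941969068901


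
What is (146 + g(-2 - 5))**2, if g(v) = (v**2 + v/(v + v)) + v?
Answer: 142129/4 ≈ 35532.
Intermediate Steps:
g(v) = 1/2 + v + v**2 (g(v) = (v**2 + v/((2*v))) + v = (v**2 + (1/(2*v))*v) + v = (v**2 + 1/2) + v = (1/2 + v**2) + v = 1/2 + v + v**2)
(146 + g(-2 - 5))**2 = (146 + (1/2 + (-2 - 5) + (-2 - 5)**2))**2 = (146 + (1/2 - 7 + (-7)**2))**2 = (146 + (1/2 - 7 + 49))**2 = (146 + 85/2)**2 = (377/2)**2 = 142129/4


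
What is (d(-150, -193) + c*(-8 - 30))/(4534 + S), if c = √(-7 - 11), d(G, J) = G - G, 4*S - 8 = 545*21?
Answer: -152*I*√2/9863 ≈ -0.021795*I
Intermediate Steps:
S = 11453/4 (S = 2 + (545*21)/4 = 2 + (¼)*11445 = 2 + 11445/4 = 11453/4 ≈ 2863.3)
d(G, J) = 0
c = 3*I*√2 (c = √(-18) = 3*I*√2 ≈ 4.2426*I)
(d(-150, -193) + c*(-8 - 30))/(4534 + S) = (0 + (3*I*√2)*(-8 - 30))/(4534 + 11453/4) = (0 + (3*I*√2)*(-38))/(29589/4) = (0 - 114*I*√2)*(4/29589) = -114*I*√2*(4/29589) = -152*I*√2/9863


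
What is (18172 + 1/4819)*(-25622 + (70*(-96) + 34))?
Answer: -2829239635652/4819 ≈ -5.8710e+8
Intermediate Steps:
(18172 + 1/4819)*(-25622 + (70*(-96) + 34)) = (18172 + 1/4819)*(-25622 + (-6720 + 34)) = 87570869*(-25622 - 6686)/4819 = (87570869/4819)*(-32308) = -2829239635652/4819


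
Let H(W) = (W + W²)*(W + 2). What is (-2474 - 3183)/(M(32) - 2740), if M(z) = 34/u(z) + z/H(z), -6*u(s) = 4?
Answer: 6347154/3131501 ≈ 2.0269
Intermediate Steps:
u(s) = -⅔ (u(s) = -⅙*4 = -⅔)
H(W) = (2 + W)*(W + W²) (H(W) = (W + W²)*(2 + W) = (2 + W)*(W + W²))
M(z) = -51 + 1/(2 + z² + 3*z) (M(z) = 34/(-⅔) + z/((z*(2 + z² + 3*z))) = 34*(-3/2) + z*(1/(z*(2 + z² + 3*z))) = -51 + 1/(2 + z² + 3*z))
(-2474 - 3183)/(M(32) - 2740) = (-2474 - 3183)/((-101 - 153*32 - 51*32²)/(2 + 32² + 3*32) - 2740) = -5657/((-101 - 4896 - 51*1024)/(2 + 1024 + 96) - 2740) = -5657/((-101 - 4896 - 52224)/1122 - 2740) = -5657/((1/1122)*(-57221) - 2740) = -5657/(-57221/1122 - 2740) = -5657/(-3131501/1122) = -5657*(-1122/3131501) = 6347154/3131501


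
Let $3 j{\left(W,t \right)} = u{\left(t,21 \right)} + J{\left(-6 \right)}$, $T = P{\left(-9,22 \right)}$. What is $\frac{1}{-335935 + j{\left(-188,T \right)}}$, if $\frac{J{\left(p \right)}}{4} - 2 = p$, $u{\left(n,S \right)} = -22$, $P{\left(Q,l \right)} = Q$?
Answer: $- \frac{3}{1007843} \approx -2.9767 \cdot 10^{-6}$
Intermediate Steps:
$J{\left(p \right)} = 8 + 4 p$
$T = -9$
$j{\left(W,t \right)} = - \frac{38}{3}$ ($j{\left(W,t \right)} = \frac{-22 + \left(8 + 4 \left(-6\right)\right)}{3} = \frac{-22 + \left(8 - 24\right)}{3} = \frac{-22 - 16}{3} = \frac{1}{3} \left(-38\right) = - \frac{38}{3}$)
$\frac{1}{-335935 + j{\left(-188,T \right)}} = \frac{1}{-335935 - \frac{38}{3}} = \frac{1}{- \frac{1007843}{3}} = - \frac{3}{1007843}$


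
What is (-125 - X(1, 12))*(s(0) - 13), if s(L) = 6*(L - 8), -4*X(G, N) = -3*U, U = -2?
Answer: 15067/2 ≈ 7533.5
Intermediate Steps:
X(G, N) = -3/2 (X(G, N) = -(-3)*(-2)/4 = -1/4*6 = -3/2)
s(L) = -48 + 6*L (s(L) = 6*(-8 + L) = -48 + 6*L)
(-125 - X(1, 12))*(s(0) - 13) = (-125 - 1*(-3/2))*((-48 + 6*0) - 13) = (-125 + 3/2)*((-48 + 0) - 13) = -247*(-48 - 13)/2 = -247/2*(-61) = 15067/2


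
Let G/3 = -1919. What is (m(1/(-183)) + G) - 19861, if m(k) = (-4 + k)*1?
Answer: -4688827/183 ≈ -25622.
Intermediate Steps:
G = -5757 (G = 3*(-1919) = -5757)
m(k) = -4 + k
(m(1/(-183)) + G) - 19861 = ((-4 + 1/(-183)) - 5757) - 19861 = ((-4 - 1/183) - 5757) - 19861 = (-733/183 - 5757) - 19861 = -1054264/183 - 19861 = -4688827/183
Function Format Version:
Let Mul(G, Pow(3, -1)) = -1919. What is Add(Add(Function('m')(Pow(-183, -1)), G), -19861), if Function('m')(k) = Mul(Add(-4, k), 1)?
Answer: Rational(-4688827, 183) ≈ -25622.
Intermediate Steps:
G = -5757 (G = Mul(3, -1919) = -5757)
Function('m')(k) = Add(-4, k)
Add(Add(Function('m')(Pow(-183, -1)), G), -19861) = Add(Add(Add(-4, Pow(-183, -1)), -5757), -19861) = Add(Add(Add(-4, Rational(-1, 183)), -5757), -19861) = Add(Add(Rational(-733, 183), -5757), -19861) = Add(Rational(-1054264, 183), -19861) = Rational(-4688827, 183)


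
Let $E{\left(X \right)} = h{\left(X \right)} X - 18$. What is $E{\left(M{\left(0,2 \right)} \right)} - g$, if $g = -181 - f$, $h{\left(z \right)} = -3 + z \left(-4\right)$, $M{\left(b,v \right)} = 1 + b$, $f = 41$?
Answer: $197$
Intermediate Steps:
$h{\left(z \right)} = -3 - 4 z$
$g = -222$ ($g = -181 - 41 = -222$)
$E{\left(X \right)} = -18 + X \left(-3 - 4 X\right)$ ($E{\left(X \right)} = \left(-3 - 4 X\right) X - 18 = X \left(-3 - 4 X\right) - 18 = -18 + X \left(-3 - 4 X\right)$)
$E{\left(M{\left(0,2 \right)} \right)} - g = \left(-18 - \left(1 + 0\right) \left(3 + 4 \left(1 + 0\right)\right)\right) - -222 = \left(-18 - 1 \left(3 + 4 \cdot 1\right)\right) + 222 = \left(-18 - 1 \left(3 + 4\right)\right) + 222 = \left(-18 - 1 \cdot 7\right) + 222 = \left(-18 - 7\right) + 222 = -25 + 222 = 197$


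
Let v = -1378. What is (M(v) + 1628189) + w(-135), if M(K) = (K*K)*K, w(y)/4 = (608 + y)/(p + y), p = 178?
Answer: -2615033919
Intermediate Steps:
w(y) = 4*(608 + y)/(178 + y) (w(y) = 4*((608 + y)/(178 + y)) = 4*(608 + y)/(178 + y))
M(K) = K³ (M(K) = K²*K = K³)
(M(v) + 1628189) + w(-135) = ((-1378)³ + 1628189) + 4*(608 - 135)/(178 - 135) = (-2616662152 + 1628189) + 4*473/43 = -2615033963 + 4*(1/43)*473 = -2615033963 + 44 = -2615033919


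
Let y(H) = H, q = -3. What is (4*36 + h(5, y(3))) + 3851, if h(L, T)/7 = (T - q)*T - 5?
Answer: 4086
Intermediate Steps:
h(L, T) = -35 + 7*T*(3 + T) (h(L, T) = 7*((T - 1*(-3))*T - 5) = 7*((T + 3)*T - 5) = 7*((3 + T)*T - 5) = 7*(T*(3 + T) - 5) = 7*(-5 + T*(3 + T)) = -35 + 7*T*(3 + T))
(4*36 + h(5, y(3))) + 3851 = (4*36 + (-35 + 7*3² + 21*3)) + 3851 = (144 + (-35 + 7*9 + 63)) + 3851 = (144 + (-35 + 63 + 63)) + 3851 = (144 + 91) + 3851 = 235 + 3851 = 4086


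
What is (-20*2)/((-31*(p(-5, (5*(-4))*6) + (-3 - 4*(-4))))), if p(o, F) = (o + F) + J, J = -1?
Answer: -40/3503 ≈ -0.011419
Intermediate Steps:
p(o, F) = -1 + F + o (p(o, F) = (o + F) - 1 = (F + o) - 1 = -1 + F + o)
(-20*2)/((-31*(p(-5, (5*(-4))*6) + (-3 - 4*(-4))))) = (-20*2)/((-31*((-1 + (5*(-4))*6 - 5) + (-3 - 4*(-4))))) = -40*(-1/(31*((-1 - 20*6 - 5) + (-3 + 16)))) = -40*(-1/(31*((-1 - 120 - 5) + 13))) = -40*(-1/(31*(-126 + 13))) = -40/((-31*(-113))) = -40/3503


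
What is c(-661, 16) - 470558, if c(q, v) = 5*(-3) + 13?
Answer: -470560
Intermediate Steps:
c(q, v) = -2 (c(q, v) = -15 + 13 = -2)
c(-661, 16) - 470558 = -2 - 470558 = -470560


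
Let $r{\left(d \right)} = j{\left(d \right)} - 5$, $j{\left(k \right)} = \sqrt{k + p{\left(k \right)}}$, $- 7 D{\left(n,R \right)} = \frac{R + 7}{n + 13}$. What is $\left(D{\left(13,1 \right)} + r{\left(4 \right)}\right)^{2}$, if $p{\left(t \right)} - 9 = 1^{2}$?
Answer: $\frac{326615}{8281} - \frac{918 \sqrt{14}}{91} \approx 1.696$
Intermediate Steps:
$D{\left(n,R \right)} = - \frac{7 + R}{7 \left(13 + n\right)}$ ($D{\left(n,R \right)} = - \frac{\left(R + 7\right) \frac{1}{n + 13}}{7} = - \frac{\left(7 + R\right) \frac{1}{13 + n}}{7} = - \frac{\frac{1}{13 + n} \left(7 + R\right)}{7} = - \frac{7 + R}{7 \left(13 + n\right)}$)
$p{\left(t \right)} = 10$ ($p{\left(t \right)} = 9 + 1^{2} = 9 + 1 = 10$)
$j{\left(k \right)} = \sqrt{10 + k}$ ($j{\left(k \right)} = \sqrt{k + 10} = \sqrt{10 + k}$)
$r{\left(d \right)} = -5 + \sqrt{10 + d}$ ($r{\left(d \right)} = \sqrt{10 + d} - 5 = -5 + \sqrt{10 + d}$)
$\left(D{\left(13,1 \right)} + r{\left(4 \right)}\right)^{2} = \left(\frac{-7 - 1}{7 \left(13 + 13\right)} - \left(5 - \sqrt{10 + 4}\right)\right)^{2} = \left(\frac{-7 - 1}{7 \cdot 26} - \left(5 - \sqrt{14}\right)\right)^{2} = \left(\frac{1}{7} \cdot \frac{1}{26} \left(-8\right) - \left(5 - \sqrt{14}\right)\right)^{2} = \left(- \frac{4}{91} - \left(5 - \sqrt{14}\right)\right)^{2} = \left(- \frac{459}{91} + \sqrt{14}\right)^{2}$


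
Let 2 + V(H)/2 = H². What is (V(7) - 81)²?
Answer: 169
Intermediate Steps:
V(H) = -4 + 2*H²
(V(7) - 81)² = ((-4 + 2*7²) - 81)² = ((-4 + 2*49) - 81)² = ((-4 + 98) - 81)² = (94 - 81)² = 13² = 169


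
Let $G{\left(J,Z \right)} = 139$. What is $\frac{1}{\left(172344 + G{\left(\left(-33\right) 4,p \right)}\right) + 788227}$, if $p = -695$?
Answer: $\frac{1}{960710} \approx 1.0409 \cdot 10^{-6}$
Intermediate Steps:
$\frac{1}{\left(172344 + G{\left(\left(-33\right) 4,p \right)}\right) + 788227} = \frac{1}{\left(172344 + 139\right) + 788227} = \frac{1}{172483 + 788227} = \frac{1}{960710}$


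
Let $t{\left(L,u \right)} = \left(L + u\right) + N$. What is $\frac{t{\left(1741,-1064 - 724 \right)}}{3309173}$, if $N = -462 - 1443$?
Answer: $- \frac{1952}{3309173} \approx -0.00058988$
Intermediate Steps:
$N = -1905$ ($N = -462 - 1443 = -1905$)
$t{\left(L,u \right)} = -1905 + L + u$ ($t{\left(L,u \right)} = \left(L + u\right) - 1905 = -1905 + L + u$)
$\frac{t{\left(1741,-1064 - 724 \right)}}{3309173} = \frac{-1905 + 1741 - 1788}{3309173} = \left(-1905 + 1741 - 1788\right) \frac{1}{3309173} = \left(-1952\right) \frac{1}{3309173} = - \frac{1952}{3309173}$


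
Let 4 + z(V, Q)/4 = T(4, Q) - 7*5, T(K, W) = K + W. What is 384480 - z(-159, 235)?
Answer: 383680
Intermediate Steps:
z(V, Q) = -140 + 4*Q (z(V, Q) = -16 + 4*((4 + Q) - 7*5) = -16 + 4*((4 + Q) - 35) = -16 + 4*(-31 + Q) = -16 + (-124 + 4*Q) = -140 + 4*Q)
384480 - z(-159, 235) = 384480 - (-140 + 4*235) = 384480 - (-140 + 940) = 384480 - 1*800 = 384480 - 800 = 383680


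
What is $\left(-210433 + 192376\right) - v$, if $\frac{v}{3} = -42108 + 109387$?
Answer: $-219894$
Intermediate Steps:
$v = 201837$ ($v = 3 \left(-42108 + 109387\right) = 3 \cdot 67279 = 201837$)
$\left(-210433 + 192376\right) - v = \left(-210433 + 192376\right) - 201837 = -18057 - 201837 = -219894$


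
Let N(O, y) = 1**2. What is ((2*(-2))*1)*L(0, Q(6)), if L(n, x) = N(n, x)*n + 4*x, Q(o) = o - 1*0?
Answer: -96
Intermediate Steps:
Q(o) = o (Q(o) = o + 0 = o)
N(O, y) = 1
L(n, x) = n + 4*x (L(n, x) = 1*n + 4*x = n + 4*x)
((2*(-2))*1)*L(0, Q(6)) = ((2*(-2))*1)*(0 + 4*6) = (-4*1)*(0 + 24) = -4*24 = -96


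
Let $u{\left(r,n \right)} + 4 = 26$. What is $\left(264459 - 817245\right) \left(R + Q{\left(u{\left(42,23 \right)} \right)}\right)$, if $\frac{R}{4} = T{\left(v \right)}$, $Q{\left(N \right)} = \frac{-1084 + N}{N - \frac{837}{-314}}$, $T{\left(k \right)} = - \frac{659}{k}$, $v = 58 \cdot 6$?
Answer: $\frac{6286221769802}{224605} \approx 2.7988 \cdot 10^{7}$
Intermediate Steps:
$u{\left(r,n \right)} = 22$ ($u{\left(r,n \right)} = -4 + 26 = 22$)
$v = 348$
$Q{\left(N \right)} = \frac{-1084 + N}{\frac{837}{314} + N}$ ($Q{\left(N \right)} = \frac{-1084 + N}{N - - \frac{837}{314}} = \frac{-1084 + N}{N + \frac{837}{314}} = \frac{-1084 + N}{\frac{837}{314} + N}$)
$R = - \frac{659}{87}$ ($R = 4 \left(- \frac{659}{348}\right) = - \frac{659}{87} \approx -7.5747$)
$\left(264459 - 817245\right) \left(R + Q{\left(u{\left(42,23 \right)} \right)}\right) = \left(264459 - 817245\right) \left(- \frac{659}{87} + \frac{314 \left(-1084 + 22\right)}{837 + 314 \cdot 22}\right) = - 552786 \left(- \frac{659}{87} + 314 \frac{1}{837 + 6908} \left(-1062\right)\right) = - 552786 \left(- \frac{659}{87} + 314 \cdot \frac{1}{7745} \left(-1062\right)\right) = - 552786 \left(- \frac{659}{87} - \frac{333468}{7745}\right) = \left(-552786\right) \left(- \frac{34115671}{673815}\right) = \frac{6286221769802}{224605}$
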